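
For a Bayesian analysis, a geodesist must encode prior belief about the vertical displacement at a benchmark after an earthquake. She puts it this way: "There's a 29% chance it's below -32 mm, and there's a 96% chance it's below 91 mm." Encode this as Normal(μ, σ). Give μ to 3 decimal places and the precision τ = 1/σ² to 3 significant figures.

μ = -2.458, τ = 0.000351

For Normal(μ,σ), the p-quantile is μ + z_p·σ. Here z_{0.29} = -0.5534, z_{0.96} = 1.751.
So -32 = μ − 0.5534σ and 91 = μ + 1.751σ.
Subtracting: σ = (91 − -32)/(1.751 − (-0.5534)) = 53.384.
Then μ = -32 − (-0.5534)·53.384 = -2.458.
Precision τ = 1/σ² = 1/53.38² = 0.000351.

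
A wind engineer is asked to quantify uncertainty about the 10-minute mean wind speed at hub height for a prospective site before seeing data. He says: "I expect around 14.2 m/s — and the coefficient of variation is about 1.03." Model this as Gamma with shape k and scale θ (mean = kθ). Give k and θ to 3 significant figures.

For Gamma(k, scale θ): mean = kθ, variance = kθ², so CV = 1/√k.
CV = 1.03, hence k = 1/CV² = 0.943.
Then θ = mean/k = 14.2/0.943 = 15.1.

k ≈ 0.943, θ ≈ 15.1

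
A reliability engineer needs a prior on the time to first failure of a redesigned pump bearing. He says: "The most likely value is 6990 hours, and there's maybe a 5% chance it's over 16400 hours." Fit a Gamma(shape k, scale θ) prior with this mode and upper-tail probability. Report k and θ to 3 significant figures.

k ≈ 4.76, θ ≈ 1860

Gamma(k,θ) with k>1 has mode (k−1)θ, so θ = 6990/(k−1).
Need P(X < 16400) = 0.95 with θ tied to k this way. Start at k = 2, θ = 6990: P(X<16400) ≈ 0.680.
Too low — raise k to concentrate. Iterating converges to k ≈ 4.76.
Then θ = 6990/(4.76−1) ≈ 1860.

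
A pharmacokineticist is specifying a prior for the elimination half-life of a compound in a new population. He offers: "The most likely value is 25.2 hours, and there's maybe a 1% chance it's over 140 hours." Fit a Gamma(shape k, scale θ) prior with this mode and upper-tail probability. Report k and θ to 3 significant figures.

k ≈ 2.29, θ ≈ 19.5

Gamma(k,θ) with k>1 has mode (k−1)θ, so θ = 25.2/(k−1).
Need P(X < 140) = 0.99 with θ tied to k this way. Start at k = 2, θ = 25.2: P(X<140) ≈ 0.975.
Too low — raise k to concentrate. Iterating converges to k ≈ 2.29.
Then θ = 25.2/(2.29−1) ≈ 19.5.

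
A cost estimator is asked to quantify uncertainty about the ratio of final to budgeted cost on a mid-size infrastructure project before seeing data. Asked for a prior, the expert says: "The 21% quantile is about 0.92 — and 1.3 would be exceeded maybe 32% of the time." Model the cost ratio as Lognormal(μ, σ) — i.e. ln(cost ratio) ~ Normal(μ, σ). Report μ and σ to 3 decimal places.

If T ~ Lognormal(μ,σ) then ln T ~ Normal(μ,σ), so the p-quantile of ln T is μ + z_p·σ.
ln(0.92) = -0.08338 and ln(1.3) = 0.2624; z_{0.21} = -0.8064, z_{0.68} = 0.4677.
σ = (0.2624 − -0.08338)/(0.4677 − (-0.8064)) = 0.271.
μ = -0.08338 − (-0.8064)·0.271 = 0.135.

μ ≈ 0.135, σ ≈ 0.271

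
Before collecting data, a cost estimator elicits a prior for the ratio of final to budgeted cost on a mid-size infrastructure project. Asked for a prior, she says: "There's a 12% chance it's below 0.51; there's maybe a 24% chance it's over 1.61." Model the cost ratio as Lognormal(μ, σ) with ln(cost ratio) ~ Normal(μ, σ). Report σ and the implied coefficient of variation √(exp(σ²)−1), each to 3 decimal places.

If T ~ Lognormal(μ,σ) then ln T ~ Normal(μ,σ), so the p-quantile of ln T is μ + z_p·σ.
ln(0.51) = -0.6733 and ln(1.61) = 0.4762; z_{0.12} = -1.175, z_{0.76} = 0.7063.
σ = (0.4762 − -0.6733)/(0.7063 − (-1.175)) = 0.611.
μ = -0.6733 − (-1.175)·0.611 = 0.045.
CV = √(exp(σ²)−1) = √(exp(0.3734)−1) = 0.673.

σ ≈ 0.611, CV ≈ 0.673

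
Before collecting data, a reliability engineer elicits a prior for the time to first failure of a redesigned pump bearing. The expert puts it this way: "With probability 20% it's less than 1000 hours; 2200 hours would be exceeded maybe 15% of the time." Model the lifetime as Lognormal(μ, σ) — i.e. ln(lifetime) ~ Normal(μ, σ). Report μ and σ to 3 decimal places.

μ ≈ 7.261, σ ≈ 0.420

If T ~ Lognormal(μ,σ) then ln T ~ Normal(μ,σ), so the p-quantile of ln T is μ + z_p·σ.
ln(1000) = 6.908 and ln(2200) = 7.696; z_{0.2} = -0.8416, z_{0.85} = 1.036.
σ = (7.696 − 6.908)/(1.036 − (-0.8416)) = 0.420.
μ = 6.908 − (-0.8416)·0.420 = 7.261.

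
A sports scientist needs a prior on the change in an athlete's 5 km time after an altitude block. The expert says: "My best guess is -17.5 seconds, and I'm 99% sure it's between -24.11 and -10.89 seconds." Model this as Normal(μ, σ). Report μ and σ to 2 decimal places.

μ = -17.50, σ = 2.57

A symmetric 99% interval runs μ ± z·σ with z = 2.576.
Half-width = 6.61, so σ = 6.61/2.576 = 2.57.
μ is the stated best guess, -17.50.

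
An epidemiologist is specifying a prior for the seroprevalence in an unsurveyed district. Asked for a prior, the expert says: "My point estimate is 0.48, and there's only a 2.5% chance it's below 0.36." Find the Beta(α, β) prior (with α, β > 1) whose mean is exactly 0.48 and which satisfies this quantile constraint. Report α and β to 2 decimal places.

With mean 0.48 fixed, write α = 0.48s, β = 0.52s where s = α+β.
Need P(θ < 0.36) = 0.025 under Beta(0.48s, 0.52s). Normal approximation: (q−m)/√(m(1−m)/s) ≈ z_{0.025} = -1.96, so s ≈ 0.48·0.52·(-1.96)²/(0.36−0.48)² = 66.6.
At s = 66.6: P(θ<0.36) ≈ 0.023. Adjusting to match 0.025 gives s ≈ 64.49.
So α = 0.48·64.49 ≈ 30.96, β = 0.52·64.49 ≈ 33.54.

α ≈ 30.96, β ≈ 33.54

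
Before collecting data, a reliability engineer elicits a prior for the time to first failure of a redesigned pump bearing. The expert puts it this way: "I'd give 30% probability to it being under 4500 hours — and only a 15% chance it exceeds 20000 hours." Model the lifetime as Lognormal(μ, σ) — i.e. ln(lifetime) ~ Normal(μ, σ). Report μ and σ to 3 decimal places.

μ ≈ 8.913, σ ≈ 0.956

If T ~ Lognormal(μ,σ) then ln T ~ Normal(μ,σ), so the p-quantile of ln T is μ + z_p·σ.
ln(4500) = 8.412 and ln(20000) = 9.903; z_{0.3} = -0.5244, z_{0.85} = 1.036.
σ = (9.903 − 8.412)/(1.036 − (-0.5244)) = 0.956.
μ = 8.412 − (-0.5244)·0.956 = 8.913.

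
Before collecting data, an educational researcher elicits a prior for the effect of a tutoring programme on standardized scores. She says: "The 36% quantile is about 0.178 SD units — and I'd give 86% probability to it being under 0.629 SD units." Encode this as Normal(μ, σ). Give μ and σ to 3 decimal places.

The p-quantile of Normal(μ,σ) is μ + z_p·σ, with z_{0.36} = -0.3585 and z_{0.86} = 1.08.
Eliminate σ: μ = (z₂·x₁ − z₁·x₂)/(z₂ − z₁) = (1.08·0.178 − (-0.3585)·0.629)/1.439 = 0.290.
Then σ = (x₂ − x₁)/(z₂ − z₁) = (0.629 − 0.178)/1.439 = 0.313.

μ = 0.290, σ = 0.313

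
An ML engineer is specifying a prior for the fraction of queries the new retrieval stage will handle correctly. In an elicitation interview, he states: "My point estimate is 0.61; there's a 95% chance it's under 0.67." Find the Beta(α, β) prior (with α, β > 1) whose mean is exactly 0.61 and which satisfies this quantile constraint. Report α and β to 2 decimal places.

α ≈ 105.93, β ≈ 67.73

With mean 0.61 fixed, write α = 0.61s, β = 0.39s where s = α+β.
Need P(θ < 0.67) = 0.95 under Beta(0.61s, 0.39s). Normal approximation: (q−m)/√(m(1−m)/s) ≈ z_{0.95} = 1.64, so s ≈ 0.61·0.39·(1.64)²/(0.67−0.61)² = 178.8.
At s = 178.8: P(θ<0.67) ≈ 0.952. Adjusting to match 0.95 gives s ≈ 173.66.
So α = 0.61·173.66 ≈ 105.93, β = 0.39·173.66 ≈ 67.73.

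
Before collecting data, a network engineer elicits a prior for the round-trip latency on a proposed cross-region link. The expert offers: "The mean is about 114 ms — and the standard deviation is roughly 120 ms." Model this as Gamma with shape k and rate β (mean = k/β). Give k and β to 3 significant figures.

k ≈ 0.902, β ≈ 0.00792

For Gamma(k, rate β): mean = k/β, variance = k/β², so CV = 1/√k.
CV = SD/mean = 120/114 = 1.053, hence k = 1/CV² = 0.902.
Then β = k/mean = 0.902/114 = 0.00792.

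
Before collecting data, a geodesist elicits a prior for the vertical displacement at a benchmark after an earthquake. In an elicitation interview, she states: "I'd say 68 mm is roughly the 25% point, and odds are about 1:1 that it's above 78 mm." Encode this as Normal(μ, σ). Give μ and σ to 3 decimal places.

The p-quantile of Normal(μ,σ) is μ + z_p·σ, with z_{0.25} = -0.6745 and z_{0.5} = 0.
Eliminate σ: μ = (z₂·x₁ − z₁·x₂)/(z₂ − z₁) = (0·68 − (-0.6745)·78)/0.6745 = 78.000.
Then σ = (x₂ − x₁)/(z₂ − z₁) = (78 − 68)/0.6745 = 14.826.

μ = 78.000, σ = 14.826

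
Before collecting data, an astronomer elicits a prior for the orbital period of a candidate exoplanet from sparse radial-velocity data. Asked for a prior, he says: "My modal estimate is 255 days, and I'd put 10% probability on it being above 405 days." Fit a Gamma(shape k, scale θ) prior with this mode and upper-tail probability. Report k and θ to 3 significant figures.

Gamma(k,θ) with k>1 has mode (k−1)θ, so θ = 255/(k−1).
Need P(X < 405) = 0.9 with θ tied to k this way. Start at k = 2, θ = 255: P(X<405) ≈ 0.471.
Too low — raise k to concentrate. Iterating converges to k ≈ 9.77.
Then θ = 255/(9.77−1) ≈ 29.1.

k ≈ 9.77, θ ≈ 29.1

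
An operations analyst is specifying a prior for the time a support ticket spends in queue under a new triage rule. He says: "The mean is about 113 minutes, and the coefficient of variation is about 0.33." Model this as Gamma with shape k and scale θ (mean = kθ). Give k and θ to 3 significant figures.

k ≈ 9.18, θ ≈ 12.3

For Gamma(k, scale θ): mean = kθ, variance = kθ², so CV = 1/√k.
CV = 0.33, hence k = 1/CV² = 9.18.
Then θ = mean/k = 113/9.18 = 12.3.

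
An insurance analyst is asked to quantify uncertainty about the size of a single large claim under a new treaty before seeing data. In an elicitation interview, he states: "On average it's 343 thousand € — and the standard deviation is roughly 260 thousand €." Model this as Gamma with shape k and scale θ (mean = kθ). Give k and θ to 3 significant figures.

For Gamma(k, scale θ): mean = kθ, variance = kθ², so CV = 1/√k.
CV = SD/mean = 260/343 = 0.758, hence k = 1/CV² = 1.74.
Then θ = mean/k = 343/1.74 = 197.

k ≈ 1.74, θ ≈ 197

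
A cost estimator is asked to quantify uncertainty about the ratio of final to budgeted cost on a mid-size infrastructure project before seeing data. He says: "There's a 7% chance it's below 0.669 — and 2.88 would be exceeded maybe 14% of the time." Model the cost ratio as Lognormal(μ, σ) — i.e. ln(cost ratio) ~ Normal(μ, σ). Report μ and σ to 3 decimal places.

If T ~ Lognormal(μ,σ) then ln T ~ Normal(μ,σ), so the p-quantile of ln T is μ + z_p·σ.
ln(0.669) = -0.402 and ln(2.88) = 1.058; z_{0.07} = -1.476, z_{0.86} = 1.08.
σ = (1.058 − -0.402)/(1.08 − (-1.476)) = 0.571.
μ = -0.402 − (-1.476)·0.571 = 0.441.

μ ≈ 0.441, σ ≈ 0.571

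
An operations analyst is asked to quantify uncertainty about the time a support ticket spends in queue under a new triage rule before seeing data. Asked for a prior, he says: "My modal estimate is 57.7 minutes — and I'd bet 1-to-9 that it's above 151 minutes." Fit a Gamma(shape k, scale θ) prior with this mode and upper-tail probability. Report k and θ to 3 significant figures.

Gamma(k,θ) with k>1 has mode (k−1)θ, so θ = 57.7/(k−1).
Need P(X < 151) = 0.9 with θ tied to k this way. Start at k = 2, θ = 57.7: P(X<151) ≈ 0.736.
Too low — raise k to concentrate. Iterating converges to k ≈ 3.07.
Then θ = 57.7/(3.07−1) ≈ 27.9.

k ≈ 3.07, θ ≈ 27.9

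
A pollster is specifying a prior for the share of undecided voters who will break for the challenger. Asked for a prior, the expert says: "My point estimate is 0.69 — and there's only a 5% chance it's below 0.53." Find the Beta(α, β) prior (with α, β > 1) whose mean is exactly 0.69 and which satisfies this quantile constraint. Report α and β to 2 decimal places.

With mean 0.69 fixed, write α = 0.69s, β = 0.31s where s = α+β.
Need P(θ < 0.53) = 0.05 under Beta(0.69s, 0.31s). Normal approximation: (q−m)/√(m(1−m)/s) ≈ z_{0.05} = -1.64, so s ≈ 0.69·0.31·(-1.64)²/(0.53−0.69)² = 22.6.
At s = 22.6: P(θ<0.53) ≈ 0.056. Adjusting to match 0.05 gives s ≈ 24.34.
So α = 0.69·24.34 ≈ 16.80, β = 0.31·24.34 ≈ 7.55.

α ≈ 16.80, β ≈ 7.55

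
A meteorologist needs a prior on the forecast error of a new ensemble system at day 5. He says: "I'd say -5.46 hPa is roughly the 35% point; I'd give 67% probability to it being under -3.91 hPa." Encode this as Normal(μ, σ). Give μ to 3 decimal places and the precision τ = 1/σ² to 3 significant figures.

For Normal(μ,σ), the p-quantile is μ + z_p·σ. Here z_{0.35} = -0.3853, z_{0.67} = 0.4399.
So -5.46 = μ − 0.3853σ and -3.91 = μ + 0.4399σ.
Subtracting: σ = (-3.91 − -5.46)/(0.4399 − (-0.3853)) = 1.878.
Then μ = -5.46 − (-0.3853)·1.878 = -4.736.
Precision τ = 1/σ² = 1/1.878² = 0.283.

μ = -4.736, τ = 0.283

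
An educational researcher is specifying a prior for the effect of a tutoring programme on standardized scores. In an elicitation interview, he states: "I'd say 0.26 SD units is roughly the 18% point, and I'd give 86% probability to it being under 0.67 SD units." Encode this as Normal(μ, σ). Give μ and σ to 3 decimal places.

The p-quantile of Normal(μ,σ) is μ + z_p·σ, with z_{0.18} = -0.9154 and z_{0.86} = 1.08.
Eliminate σ: μ = (z₂·x₁ − z₁·x₂)/(z₂ − z₁) = (1.08·0.26 − (-0.9154)·0.67)/1.996 = 0.448.
Then σ = (x₂ − x₁)/(z₂ − z₁) = (0.67 − 0.26)/1.996 = 0.205.

μ = 0.448, σ = 0.205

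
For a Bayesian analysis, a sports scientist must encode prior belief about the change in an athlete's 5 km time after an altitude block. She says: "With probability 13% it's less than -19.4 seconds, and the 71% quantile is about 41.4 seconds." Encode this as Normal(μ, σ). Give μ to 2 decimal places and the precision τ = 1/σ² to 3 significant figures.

μ = 21.37, τ = 0.000763

For Normal(μ,σ), the p-quantile is μ + z_p·σ. Here z_{0.13} = -1.126, z_{0.71} = 0.5534.
So -19.4 = μ − 1.126σ and 41.4 = μ + 0.5534σ.
Subtracting: σ = (41.4 − -19.4)/(0.5534 − (-1.126)) = 36.20.
Then μ = -19.4 − (-1.126)·36.20 = 21.37.
Precision τ = 1/σ² = 1/36.2² = 0.000763.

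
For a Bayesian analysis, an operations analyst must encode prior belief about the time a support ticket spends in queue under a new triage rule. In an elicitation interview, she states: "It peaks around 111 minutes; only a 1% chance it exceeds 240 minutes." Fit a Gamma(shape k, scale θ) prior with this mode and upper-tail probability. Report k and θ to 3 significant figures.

k ≈ 9.14, θ ≈ 13.6

Gamma(k,θ) with k>1 has mode (k−1)θ, so θ = 111/(k−1).
Need P(X < 240) = 0.99 with θ tied to k this way. Start at k = 2, θ = 111: P(X<240) ≈ 0.636.
Too low — raise k to concentrate. Iterating converges to k ≈ 9.14.
Then θ = 111/(9.14−1) ≈ 13.6.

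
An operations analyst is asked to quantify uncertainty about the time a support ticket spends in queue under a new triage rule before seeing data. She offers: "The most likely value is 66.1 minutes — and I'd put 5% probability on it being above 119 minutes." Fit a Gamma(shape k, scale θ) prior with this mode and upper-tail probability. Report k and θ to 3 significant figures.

Gamma(k,θ) with k>1 has mode (k−1)θ, so θ = 66.1/(k−1).
Need P(X < 119) = 0.95 with θ tied to k this way. Start at k = 2, θ = 66.1: P(X<119) ≈ 0.537.
Too low — raise k to concentrate. Iterating converges to k ≈ 9.06.
Then θ = 66.1/(9.06−1) ≈ 8.2.

k ≈ 9.06, θ ≈ 8.2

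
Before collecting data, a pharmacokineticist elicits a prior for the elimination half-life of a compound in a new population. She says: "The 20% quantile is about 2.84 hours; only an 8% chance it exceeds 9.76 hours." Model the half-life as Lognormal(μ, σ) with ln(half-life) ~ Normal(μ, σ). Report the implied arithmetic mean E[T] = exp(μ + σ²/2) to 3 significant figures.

E[T] ≈ 5.24 hours

If T ~ Lognormal(μ,σ) then ln T ~ Normal(μ,σ), so the p-quantile of ln T is μ + z_p·σ.
ln(2.84) = 1.044 and ln(9.76) = 2.278; z_{0.2} = -0.8416, z_{0.92} = 1.405.
σ = (2.278 − 1.044)/(1.405 − (-0.8416)) = 0.549.
μ = 1.044 − (-0.8416)·0.549 = 1.506.
E[T] = exp(μ + σ²/2) = exp(1.506 + 0.1510) = 5.24 hours.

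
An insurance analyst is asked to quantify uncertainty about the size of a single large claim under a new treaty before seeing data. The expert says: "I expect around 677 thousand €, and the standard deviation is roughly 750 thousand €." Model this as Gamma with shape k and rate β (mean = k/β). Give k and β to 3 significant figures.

For Gamma(k, rate β): mean = k/β, variance = k/β², so CV = 1/√k.
CV = SD/mean = 750/677 = 1.108, hence k = 1/CV² = 0.815.
Then β = k/mean = 0.815/677 = 0.0012.

k ≈ 0.815, β ≈ 0.0012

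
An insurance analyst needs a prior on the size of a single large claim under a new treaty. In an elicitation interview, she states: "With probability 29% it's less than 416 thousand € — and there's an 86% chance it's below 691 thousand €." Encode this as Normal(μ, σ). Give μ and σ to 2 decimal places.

For Normal(μ,σ), the p-quantile is μ + z_p·σ. Here z_{0.29} = -0.5534, z_{0.86} = 1.08.
So 416 = μ − 0.5534σ and 691 = μ + 1.08σ.
Subtracting: σ = (691 − 416)/(1.08 − (-0.5534)) = 168.33.
Then μ = 416 − (-0.5534)·168.33 = 509.15.

μ = 509.15, σ = 168.33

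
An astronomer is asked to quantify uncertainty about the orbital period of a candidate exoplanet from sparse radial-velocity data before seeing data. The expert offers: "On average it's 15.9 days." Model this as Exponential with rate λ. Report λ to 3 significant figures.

λ ≈ 0.0629

Exponential mean = 1/λ, so λ = 1/15.9 = 0.0629.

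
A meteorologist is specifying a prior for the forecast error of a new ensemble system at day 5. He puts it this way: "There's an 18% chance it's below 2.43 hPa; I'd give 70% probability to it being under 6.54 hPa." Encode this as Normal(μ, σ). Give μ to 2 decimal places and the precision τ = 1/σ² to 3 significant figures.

μ = 5.04, τ = 0.123

The p-quantile of Normal(μ,σ) is μ + z_p·σ, with z_{0.18} = -0.9154 and z_{0.7} = 0.5244.
Eliminate σ: μ = (z₂·x₁ − z₁·x₂)/(z₂ − z₁) = (0.5244·2.43 − (-0.9154)·6.54)/1.44 = 5.04.
Then σ = (x₂ − x₁)/(z₂ − z₁) = (6.54 − 2.43)/1.44 = 2.85.
Precision τ = 1/σ² = 1/2.855² = 0.123.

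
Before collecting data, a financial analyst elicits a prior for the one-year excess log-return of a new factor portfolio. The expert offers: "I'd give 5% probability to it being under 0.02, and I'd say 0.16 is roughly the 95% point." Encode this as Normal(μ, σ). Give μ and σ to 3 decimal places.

μ = 0.090, σ = 0.043

The p-quantile of Normal(μ,σ) is μ + z_p·σ, with z_{0.05} = -1.645 and z_{0.95} = 1.645.
Eliminate σ: μ = (z₂·x₁ − z₁·x₂)/(z₂ − z₁) = (1.645·0.02 − (-1.645)·0.16)/3.29 = 0.090.
Then σ = (x₂ − x₁)/(z₂ − z₁) = (0.16 − 0.02)/3.29 = 0.043.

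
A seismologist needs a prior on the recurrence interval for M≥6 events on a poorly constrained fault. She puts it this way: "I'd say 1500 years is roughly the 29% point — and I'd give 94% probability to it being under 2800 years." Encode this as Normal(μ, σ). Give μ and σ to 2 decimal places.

μ = 1841.25, σ = 616.65

For Normal(μ,σ), the p-quantile is μ + z_p·σ. Here z_{0.29} = -0.5534, z_{0.94} = 1.555.
So 1500 = μ − 0.5534σ and 2800 = μ + 1.555σ.
Subtracting: σ = (2800 − 1500)/(1.555 − (-0.5534)) = 616.65.
Then μ = 1500 − (-0.5534)·616.65 = 1841.25.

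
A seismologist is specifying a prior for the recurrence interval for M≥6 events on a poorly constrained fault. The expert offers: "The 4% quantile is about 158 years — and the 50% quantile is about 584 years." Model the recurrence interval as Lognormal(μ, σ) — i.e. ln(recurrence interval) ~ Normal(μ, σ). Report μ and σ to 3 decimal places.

μ ≈ 6.370, σ ≈ 0.747

If T ~ Lognormal(μ,σ) then ln T ~ Normal(μ,σ), so the p-quantile of ln T is μ + z_p·σ.
ln(158) = 5.063 and ln(584) = 6.37; z_{0.04} = -1.751, z_{0.5} = 0.
σ = (6.37 − 5.063)/(0 − (-1.751)) = 0.747.
μ = 5.063 − (-1.751)·0.747 = 6.370.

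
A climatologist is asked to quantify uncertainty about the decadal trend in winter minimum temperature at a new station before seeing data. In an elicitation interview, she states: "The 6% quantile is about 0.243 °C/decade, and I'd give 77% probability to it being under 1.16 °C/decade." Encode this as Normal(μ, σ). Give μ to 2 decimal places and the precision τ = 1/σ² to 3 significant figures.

μ = 0.86, τ = 6.26

For Normal(μ,σ), the p-quantile is μ + z_p·σ. Here z_{0.06} = -1.555, z_{0.77} = 0.7388.
So 0.243 = μ − 1.555σ and 1.16 = μ + 0.7388σ.
Subtracting: σ = (1.16 − 0.243)/(0.7388 − (-1.555)) = 0.40.
Then μ = 0.243 − (-1.555)·0.40 = 0.86.
Precision τ = 1/σ² = 1/0.3998² = 6.26.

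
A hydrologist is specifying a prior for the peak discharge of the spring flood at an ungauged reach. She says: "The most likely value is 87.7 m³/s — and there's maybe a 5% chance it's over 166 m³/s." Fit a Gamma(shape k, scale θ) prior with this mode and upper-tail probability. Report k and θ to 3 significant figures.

Gamma(k,θ) with k>1 has mode (k−1)θ, so θ = 87.7/(k−1).
Need P(X < 166) = 0.95 with θ tied to k this way. Start at k = 2, θ = 87.7: P(X<166) ≈ 0.564.
Too low — raise k to concentrate. Iterating converges to k ≈ 7.83.
Then θ = 87.7/(7.83−1) ≈ 12.8.

k ≈ 7.83, θ ≈ 12.8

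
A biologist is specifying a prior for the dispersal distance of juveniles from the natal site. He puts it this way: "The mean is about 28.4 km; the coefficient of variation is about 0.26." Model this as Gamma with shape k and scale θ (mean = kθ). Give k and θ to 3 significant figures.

For Gamma(k, scale θ): mean = kθ, variance = kθ², so CV = 1/√k.
CV = 0.26, hence k = 1/CV² = 14.8.
Then θ = mean/k = 28.4/14.8 = 1.92.

k ≈ 14.8, θ ≈ 1.92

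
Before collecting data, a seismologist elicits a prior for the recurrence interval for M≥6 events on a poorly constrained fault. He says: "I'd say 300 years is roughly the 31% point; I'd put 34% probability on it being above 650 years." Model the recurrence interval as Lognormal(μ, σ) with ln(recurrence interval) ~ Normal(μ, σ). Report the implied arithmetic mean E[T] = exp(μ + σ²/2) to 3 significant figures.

E[T] ≈ 657 years

If T ~ Lognormal(μ,σ) then ln T ~ Normal(μ,σ), so the p-quantile of ln T is μ + z_p·σ.
ln(300) = 5.704 and ln(650) = 6.477; z_{0.31} = -0.4959, z_{0.66} = 0.4125.
σ = (6.477 − 5.704)/(0.4125 − (-0.4959)) = 0.851.
μ = 5.704 − (-0.4959)·0.851 = 6.126.
E[T] = exp(μ + σ²/2) = exp(6.126 + 0.3623) = 657 years.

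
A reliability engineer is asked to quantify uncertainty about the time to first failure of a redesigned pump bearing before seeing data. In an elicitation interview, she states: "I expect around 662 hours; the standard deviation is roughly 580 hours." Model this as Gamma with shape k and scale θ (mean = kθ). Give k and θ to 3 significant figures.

k ≈ 1.3, θ ≈ 508

For Gamma(k, scale θ): mean = kθ, variance = kθ², so CV = 1/√k.
CV = SD/mean = 580/662 = 0.8761, hence k = 1/CV² = 1.3.
Then θ = mean/k = 662/1.3 = 508.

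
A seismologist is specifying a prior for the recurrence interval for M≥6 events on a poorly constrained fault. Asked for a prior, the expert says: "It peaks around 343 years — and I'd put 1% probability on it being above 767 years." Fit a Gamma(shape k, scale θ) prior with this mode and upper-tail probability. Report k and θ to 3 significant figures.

k ≈ 8.42, θ ≈ 46.2

Gamma(k,θ) with k>1 has mode (k−1)θ, so θ = 343/(k−1).
Need P(X < 767) = 0.99 with θ tied to k this way. Start at k = 2, θ = 343: P(X<767) ≈ 0.654.
Too low — raise k to concentrate. Iterating converges to k ≈ 8.42.
Then θ = 343/(8.42−1) ≈ 46.2.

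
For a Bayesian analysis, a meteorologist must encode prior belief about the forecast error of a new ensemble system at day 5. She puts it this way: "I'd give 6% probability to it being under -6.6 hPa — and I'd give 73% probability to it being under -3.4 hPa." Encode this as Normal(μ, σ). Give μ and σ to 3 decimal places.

μ = -4.305, σ = 1.476

The p-quantile of Normal(μ,σ) is μ + z_p·σ, with z_{0.06} = -1.555 and z_{0.73} = 0.6128.
Eliminate σ: μ = (z₂·x₁ − z₁·x₂)/(z₂ − z₁) = (0.6128·-6.6 − (-1.555)·-3.4)/2.168 = -4.305.
Then σ = (x₂ − x₁)/(z₂ − z₁) = (-3.4 − -6.6)/2.168 = 1.476.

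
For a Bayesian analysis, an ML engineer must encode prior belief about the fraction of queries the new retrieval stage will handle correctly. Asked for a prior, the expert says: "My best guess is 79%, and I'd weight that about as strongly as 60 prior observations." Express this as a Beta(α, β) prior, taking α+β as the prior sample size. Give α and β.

α = 47.4, β = 12.6

Under the effective-sample-size interpretation, Beta(α, β) has prior mean α/(α+β) and prior sample size α+β.
So α+β = 60 and α/(α+β) = 0.79, giving α = 0.79·60 = 47.4 and β = 60 − 47.4 = 12.6.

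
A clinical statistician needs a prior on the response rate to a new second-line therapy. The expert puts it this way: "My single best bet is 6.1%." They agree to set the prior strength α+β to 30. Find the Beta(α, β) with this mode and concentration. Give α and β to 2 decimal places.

α = 2.71, β = 27.29

For α,β > 1 the Beta mode is (α−1)/(α+β−2). With α+β = 30, the mode is (α−1)/28.
Set (α−1)/28 = 0.061 → α = 1 + 0.061·28 = 2.71.
β = 30 − α = 27.29.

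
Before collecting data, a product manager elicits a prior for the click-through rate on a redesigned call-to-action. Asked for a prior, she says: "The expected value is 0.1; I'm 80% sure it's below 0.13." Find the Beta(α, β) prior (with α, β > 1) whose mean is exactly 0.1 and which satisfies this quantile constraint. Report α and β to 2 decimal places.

With mean 0.1 fixed, write α = 0.1s, β = 0.9s where s = α+β.
Need P(θ < 0.13) = 0.8 under Beta(0.1s, 0.9s). Normal approximation: (q−m)/√(m(1−m)/s) ≈ z_{0.8} = 0.842, so s ≈ 0.1·0.9·(0.842)²/(0.13−0.1)² = 70.8.
At s = 70.8: P(θ<0.13) ≈ 0.810. Adjusting to match 0.8 gives s ≈ 63.08.
So α = 0.1·63.08 ≈ 6.31, β = 0.9·63.08 ≈ 56.77.

α ≈ 6.31, β ≈ 56.77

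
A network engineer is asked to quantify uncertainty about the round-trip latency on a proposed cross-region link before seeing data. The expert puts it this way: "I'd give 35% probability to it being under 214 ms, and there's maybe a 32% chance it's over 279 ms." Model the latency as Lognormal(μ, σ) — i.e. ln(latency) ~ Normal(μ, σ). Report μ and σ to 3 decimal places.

If T ~ Lognormal(μ,σ) then ln T ~ Normal(μ,σ), so the p-quantile of ln T is μ + z_p·σ.
ln(214) = 5.366 and ln(279) = 5.631; z_{0.35} = -0.3853, z_{0.68} = 0.4677.
σ = (5.631 − 5.366)/(0.4677 − (-0.3853)) = 0.311.
μ = 5.366 − (-0.3853)·0.311 = 5.486.

μ ≈ 5.486, σ ≈ 0.311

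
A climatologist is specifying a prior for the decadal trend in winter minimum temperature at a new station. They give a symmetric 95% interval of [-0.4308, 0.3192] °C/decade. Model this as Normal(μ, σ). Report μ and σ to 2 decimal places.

μ = -0.06, σ = 0.19

A symmetric 95% interval runs μ ± z·σ with z = 1.96.
Half-width = 0.375, so σ = 0.375/1.96 = 0.19.
μ is the interval midpoint, -0.06.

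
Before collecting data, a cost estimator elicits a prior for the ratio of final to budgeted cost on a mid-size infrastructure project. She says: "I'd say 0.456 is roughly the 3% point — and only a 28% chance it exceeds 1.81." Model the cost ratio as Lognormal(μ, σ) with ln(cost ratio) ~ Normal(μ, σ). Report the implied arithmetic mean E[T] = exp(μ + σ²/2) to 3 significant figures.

E[T] ≈ 1.53

If T ~ Lognormal(μ,σ) then ln T ~ Normal(μ,σ), so the p-quantile of ln T is μ + z_p·σ.
ln(0.456) = -0.7853 and ln(1.81) = 0.5933; z_{0.03} = -1.881, z_{0.72} = 0.5828.
σ = (0.5933 − -0.7853)/(0.5828 − (-1.881)) = 0.560.
μ = -0.7853 − (-1.881)·0.560 = 0.267.
E[T] = exp(μ + σ²/2) = exp(0.267 + 0.1566) = 1.53.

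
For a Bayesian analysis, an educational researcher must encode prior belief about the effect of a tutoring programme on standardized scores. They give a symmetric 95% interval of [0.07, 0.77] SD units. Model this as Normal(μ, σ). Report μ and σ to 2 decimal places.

μ = 0.42, σ = 0.18

A symmetric 95% interval runs μ ± z·σ with z = 1.96.
Half-width = 0.35, so σ = 0.35/1.96 = 0.18.
μ is the interval midpoint, 0.42.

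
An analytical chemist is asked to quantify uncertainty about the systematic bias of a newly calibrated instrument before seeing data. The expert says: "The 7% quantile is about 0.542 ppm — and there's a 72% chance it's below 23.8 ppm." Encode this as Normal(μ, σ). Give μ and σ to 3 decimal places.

μ = 17.215, σ = 11.298

For Normal(μ,σ), the p-quantile is μ + z_p·σ. Here z_{0.07} = -1.476, z_{0.72} = 0.5828.
So 0.542 = μ − 1.476σ and 23.8 = μ + 0.5828σ.
Subtracting: σ = (23.8 − 0.542)/(0.5828 − (-1.476)) = 11.298.
Then μ = 0.542 − (-1.476)·11.298 = 17.215.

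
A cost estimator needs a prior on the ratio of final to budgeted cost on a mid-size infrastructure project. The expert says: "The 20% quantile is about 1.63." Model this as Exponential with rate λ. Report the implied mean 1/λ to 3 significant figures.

P(T < 1.63) = 1 − e^(−λ·1.63) = 0.2, so λ = −ln(1−0.2)/1.63 = −ln(0.8)/1.63 = 0.137.
Mean = 1/λ = 7.3.

mean ≈ 7.3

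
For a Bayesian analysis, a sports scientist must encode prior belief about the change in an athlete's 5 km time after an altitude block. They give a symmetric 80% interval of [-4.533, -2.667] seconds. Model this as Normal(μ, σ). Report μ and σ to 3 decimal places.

μ = -3.600, σ = 0.728

A symmetric 80% interval runs μ ± z·σ with z = 1.282.
Half-width = 0.933, so σ = 0.933/1.282 = 0.728.
μ is the interval midpoint, -3.600.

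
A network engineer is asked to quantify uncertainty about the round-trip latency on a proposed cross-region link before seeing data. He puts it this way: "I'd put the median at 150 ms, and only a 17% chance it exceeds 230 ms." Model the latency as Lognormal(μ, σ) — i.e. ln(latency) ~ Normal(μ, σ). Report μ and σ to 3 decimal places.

μ ≈ 5.011, σ ≈ 0.448

If T ~ Lognormal(μ,σ) then ln T ~ Normal(μ,σ), so the p-quantile of ln T is μ + z_p·σ.
ln(150) = 5.011 and ln(230) = 5.438; z_{0.5} = 0, z_{0.83} = 0.9542.
σ = (5.438 − 5.011)/(0.9542 − (0)) = 0.448.
μ = 5.011 − (0)·0.448 = 5.011.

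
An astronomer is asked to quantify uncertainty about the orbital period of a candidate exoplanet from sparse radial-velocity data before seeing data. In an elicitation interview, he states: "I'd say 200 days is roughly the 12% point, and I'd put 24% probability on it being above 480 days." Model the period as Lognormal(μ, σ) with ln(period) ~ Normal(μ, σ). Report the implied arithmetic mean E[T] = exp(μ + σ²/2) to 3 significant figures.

E[T] ≈ 385 days

If T ~ Lognormal(μ,σ) then ln T ~ Normal(μ,σ), so the p-quantile of ln T is μ + z_p·σ.
ln(200) = 5.298 and ln(480) = 6.174; z_{0.12} = -1.175, z_{0.76} = 0.7063.
σ = (6.174 − 5.298)/(0.7063 − (-1.175)) = 0.465.
μ = 5.298 − (-1.175)·0.465 = 5.845.
E[T] = exp(μ + σ²/2) = exp(5.845 + 0.1083) = 385 days.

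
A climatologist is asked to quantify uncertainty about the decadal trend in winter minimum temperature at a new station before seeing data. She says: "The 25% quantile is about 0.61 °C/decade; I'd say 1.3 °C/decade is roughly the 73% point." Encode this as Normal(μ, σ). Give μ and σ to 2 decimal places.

For Normal(μ,σ), the p-quantile is μ + z_p·σ. Here z_{0.25} = -0.6745, z_{0.73} = 0.6128.
So 0.61 = μ − 0.6745σ and 1.3 = μ + 0.6128σ.
Subtracting: σ = (1.3 − 0.61)/(0.6128 − (-0.6745)) = 0.54.
Then μ = 0.61 − (-0.6745)·0.54 = 0.97.

μ = 0.97, σ = 0.54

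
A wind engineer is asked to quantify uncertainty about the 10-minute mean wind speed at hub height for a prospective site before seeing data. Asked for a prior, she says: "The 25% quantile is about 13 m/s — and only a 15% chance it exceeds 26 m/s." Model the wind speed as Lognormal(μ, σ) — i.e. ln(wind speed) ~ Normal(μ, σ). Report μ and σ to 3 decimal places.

If T ~ Lognormal(μ,σ) then ln T ~ Normal(μ,σ), so the p-quantile of ln T is μ + z_p·σ.
ln(13) = 2.565 and ln(26) = 3.258; z_{0.25} = -0.6745, z_{0.85} = 1.036.
σ = (3.258 − 2.565)/(1.036 − (-0.6745)) = 0.405.
μ = 2.565 − (-0.6745)·0.405 = 2.838.

μ ≈ 2.838, σ ≈ 0.405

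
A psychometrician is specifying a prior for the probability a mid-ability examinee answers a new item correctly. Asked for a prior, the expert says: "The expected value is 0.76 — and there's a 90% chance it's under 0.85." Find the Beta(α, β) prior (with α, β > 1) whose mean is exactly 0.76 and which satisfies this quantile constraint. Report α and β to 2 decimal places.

With mean 0.76 fixed, write α = 0.76s, β = 0.24s where s = α+β.
Need P(θ < 0.85) = 0.9 under Beta(0.76s, 0.24s). Normal approximation: (q−m)/√(m(1−m)/s) ≈ z_{0.9} = 1.28, so s ≈ 0.76·0.24·(1.28)²/(0.85−0.76)² = 37.0.
At s = 37.0: P(θ<0.85) ≈ 0.912. Adjusting to match 0.9 gives s ≈ 33.51.
So α = 0.76·33.51 ≈ 25.46, β = 0.24·33.51 ≈ 8.04.

α ≈ 25.46, β ≈ 8.04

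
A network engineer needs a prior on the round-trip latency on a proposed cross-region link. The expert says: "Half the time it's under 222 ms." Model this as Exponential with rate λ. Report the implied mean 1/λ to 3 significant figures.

mean ≈ 320 ms

Exponential median = ln 2 / λ, so λ = ln 2 / 222.0 = 0.00312.
Mean = 1/λ = 320 ms.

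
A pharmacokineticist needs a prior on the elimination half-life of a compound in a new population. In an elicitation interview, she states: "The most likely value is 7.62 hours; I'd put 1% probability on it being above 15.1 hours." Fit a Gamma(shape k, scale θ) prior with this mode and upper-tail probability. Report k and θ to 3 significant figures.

k ≈ 11.5, θ ≈ 0.724

Gamma(k,θ) with k>1 has mode (k−1)θ, so θ = 7.62/(k−1).
Need P(X < 15.1) = 0.99 with θ tied to k this way. Start at k = 2, θ = 7.62: P(X<15.1) ≈ 0.589.
Too low — raise k to concentrate. Iterating converges to k ≈ 11.5.
Then θ = 7.62/(11.5−1) ≈ 0.724.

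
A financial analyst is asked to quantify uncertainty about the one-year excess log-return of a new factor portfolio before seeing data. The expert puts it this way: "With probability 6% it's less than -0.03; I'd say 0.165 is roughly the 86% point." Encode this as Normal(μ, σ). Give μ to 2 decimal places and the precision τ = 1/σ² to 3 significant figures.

μ = 0.09, τ = 183

The p-quantile of Normal(μ,σ) is μ + z_p·σ, with z_{0.06} = -1.555 and z_{0.86} = 1.08.
Eliminate σ: μ = (z₂·x₁ − z₁·x₂)/(z₂ − z₁) = (1.08·-0.03 − (-1.555)·0.165)/2.635 = 0.09.
Then σ = (x₂ − x₁)/(z₂ − z₁) = (0.165 − -0.03)/2.635 = 0.07.
Precision τ = 1/σ² = 1/0.074² = 183.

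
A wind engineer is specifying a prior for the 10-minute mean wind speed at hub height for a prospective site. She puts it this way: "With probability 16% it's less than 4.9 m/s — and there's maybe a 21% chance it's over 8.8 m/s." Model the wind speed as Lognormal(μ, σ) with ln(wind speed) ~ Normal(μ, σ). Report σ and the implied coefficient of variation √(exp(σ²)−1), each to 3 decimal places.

σ ≈ 0.325, CV ≈ 0.334

If T ~ Lognormal(μ,σ) then ln T ~ Normal(μ,σ), so the p-quantile of ln T is μ + z_p·σ.
ln(4.9) = 1.589 and ln(8.8) = 2.175; z_{0.16} = -0.9945, z_{0.79} = 0.8064.
σ = (2.175 − 1.589)/(0.8064 − (-0.9945)) = 0.325.
μ = 1.589 − (-0.9945)·0.325 = 1.913.
CV = √(exp(σ²)−1) = √(exp(0.1057)−1) = 0.334.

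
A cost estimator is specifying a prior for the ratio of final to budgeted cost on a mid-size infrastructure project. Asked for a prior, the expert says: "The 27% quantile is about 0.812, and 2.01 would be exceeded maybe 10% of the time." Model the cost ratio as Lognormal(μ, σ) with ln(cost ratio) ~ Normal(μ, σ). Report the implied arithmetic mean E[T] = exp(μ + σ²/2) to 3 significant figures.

If T ~ Lognormal(μ,σ) then ln T ~ Normal(μ,σ), so the p-quantile of ln T is μ + z_p·σ.
ln(0.812) = -0.2083 and ln(2.01) = 0.6981; z_{0.27} = -0.6128, z_{0.9} = 1.282.
σ = (0.6981 − -0.2083)/(1.282 − (-0.6128)) = 0.478.
μ = -0.2083 − (-0.6128)·0.478 = 0.085.
E[T] = exp(μ + σ²/2) = exp(0.085 + 0.1145) = 1.22.

E[T] ≈ 1.22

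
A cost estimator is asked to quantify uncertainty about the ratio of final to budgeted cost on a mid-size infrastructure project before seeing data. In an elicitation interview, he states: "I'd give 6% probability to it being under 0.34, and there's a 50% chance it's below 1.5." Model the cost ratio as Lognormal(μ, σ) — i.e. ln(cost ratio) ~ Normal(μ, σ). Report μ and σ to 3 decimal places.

μ ≈ 0.405, σ ≈ 0.955

If T ~ Lognormal(μ,σ) then ln T ~ Normal(μ,σ), so the p-quantile of ln T is μ + z_p·σ.
ln(0.34) = -1.079 and ln(1.5) = 0.4055; z_{0.06} = -1.555, z_{0.5} = 0.
σ = (0.4055 − -1.079)/(0 − (-1.555)) = 0.955.
μ = -1.079 − (-1.555)·0.955 = 0.405.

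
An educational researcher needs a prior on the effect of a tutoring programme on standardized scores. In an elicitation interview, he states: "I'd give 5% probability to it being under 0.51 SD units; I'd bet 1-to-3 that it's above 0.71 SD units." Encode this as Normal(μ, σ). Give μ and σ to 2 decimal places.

For Normal(μ,σ), the p-quantile is μ + z_p·σ. Here z_{0.05} = -1.645, z_{0.75} = 0.6745.
So 0.51 = μ − 1.645σ and 0.71 = μ + 0.6745σ.
Subtracting: σ = (0.71 − 0.51)/(0.6745 − (-1.645)) = 0.09.
Then μ = 0.51 − (-1.645)·0.09 = 0.65.

μ = 0.65, σ = 0.09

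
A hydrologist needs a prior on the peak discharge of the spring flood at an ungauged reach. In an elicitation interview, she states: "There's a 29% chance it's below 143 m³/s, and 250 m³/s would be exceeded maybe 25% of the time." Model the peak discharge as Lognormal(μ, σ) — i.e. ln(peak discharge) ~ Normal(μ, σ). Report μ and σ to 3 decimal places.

μ ≈ 5.215, σ ≈ 0.455

If T ~ Lognormal(μ,σ) then ln T ~ Normal(μ,σ), so the p-quantile of ln T is μ + z_p·σ.
ln(143) = 4.963 and ln(250) = 5.521; z_{0.29} = -0.5534, z_{0.75} = 0.6745.
σ = (5.521 − 4.963)/(0.6745 − (-0.5534)) = 0.455.
μ = 4.963 − (-0.5534)·0.455 = 5.215.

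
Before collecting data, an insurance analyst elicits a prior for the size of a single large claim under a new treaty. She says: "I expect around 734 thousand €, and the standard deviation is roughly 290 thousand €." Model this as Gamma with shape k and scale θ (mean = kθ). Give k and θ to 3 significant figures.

k ≈ 6.41, θ ≈ 115

For Gamma(k, scale θ): mean = kθ, variance = kθ², so CV = 1/√k.
CV = SD/mean = 290/734 = 0.3951, hence k = 1/CV² = 6.41.
Then θ = mean/k = 734/6.41 = 115.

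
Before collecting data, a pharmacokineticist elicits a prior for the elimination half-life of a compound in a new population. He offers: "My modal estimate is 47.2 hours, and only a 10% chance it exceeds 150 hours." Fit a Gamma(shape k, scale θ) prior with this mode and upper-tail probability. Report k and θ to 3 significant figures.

Gamma(k,θ) with k>1 has mode (k−1)θ, so θ = 47.2/(k−1).
Need P(X < 150) = 0.9 with θ tied to k this way. Start at k = 2, θ = 47.2: P(X<150) ≈ 0.826.
Too low — raise k to concentrate. Iterating converges to k ≈ 2.41.
Then θ = 47.2/(2.41−1) ≈ 33.4.

k ≈ 2.41, θ ≈ 33.4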